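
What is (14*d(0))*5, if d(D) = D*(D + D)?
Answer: 0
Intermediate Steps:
d(D) = 2*D² (d(D) = D*(2*D) = 2*D²)
(14*d(0))*5 = (14*(2*0²))*5 = (14*(2*0))*5 = (14*0)*5 = 0*5 = 0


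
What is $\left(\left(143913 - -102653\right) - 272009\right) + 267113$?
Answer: $241670$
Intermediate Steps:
$\left(\left(143913 - -102653\right) - 272009\right) + 267113 = \left(\left(143913 + 102653\right) - 272009\right) + 267113 = \left(246566 - 272009\right) + 267113 = -25443 + 267113 = 241670$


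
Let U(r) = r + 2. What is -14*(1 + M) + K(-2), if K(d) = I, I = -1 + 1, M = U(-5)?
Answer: 28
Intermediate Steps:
U(r) = 2 + r
M = -3 (M = 2 - 5 = -3)
I = 0
K(d) = 0
-14*(1 + M) + K(-2) = -14*(1 - 3) + 0 = -14*(-2) + 0 = 28 + 0 = 28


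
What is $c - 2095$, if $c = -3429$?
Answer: $-5524$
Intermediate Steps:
$c - 2095 = -3429 - 2095 = -5524$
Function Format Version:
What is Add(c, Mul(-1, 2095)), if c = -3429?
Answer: -5524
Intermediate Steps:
Add(c, Mul(-1, 2095)) = Add(-3429, Mul(-1, 2095)) = Add(-3429, -2095) = -5524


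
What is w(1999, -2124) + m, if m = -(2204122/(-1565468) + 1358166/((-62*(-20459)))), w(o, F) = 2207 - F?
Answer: 52444317495793/12108112246 ≈ 4331.3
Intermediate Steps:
m = 4083358367/12108112246 (m = -(2204122*(-1/1565468) + 1358166/1268458) = -(-1102061/782734 + 1358166*(1/1268458)) = -(-1102061/782734 + 16563/15469) = -1*(-4083358367/12108112246) = 4083358367/12108112246 ≈ 0.33724)
w(1999, -2124) + m = (2207 - 1*(-2124)) + 4083358367/12108112246 = (2207 + 2124) + 4083358367/12108112246 = 4331 + 4083358367/12108112246 = 52444317495793/12108112246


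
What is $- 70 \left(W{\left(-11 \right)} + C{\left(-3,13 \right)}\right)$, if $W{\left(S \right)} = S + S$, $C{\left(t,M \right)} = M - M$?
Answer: $1540$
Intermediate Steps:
$C{\left(t,M \right)} = 0$
$W{\left(S \right)} = 2 S$
$- 70 \left(W{\left(-11 \right)} + C{\left(-3,13 \right)}\right) = - 70 \left(2 \left(-11\right) + 0\right) = - 70 \left(-22 + 0\right) = \left(-70\right) \left(-22\right) = 1540$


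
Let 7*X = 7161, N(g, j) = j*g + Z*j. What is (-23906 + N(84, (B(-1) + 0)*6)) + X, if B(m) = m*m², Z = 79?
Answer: -23861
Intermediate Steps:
B(m) = m³
N(g, j) = 79*j + g*j (N(g, j) = j*g + 79*j = g*j + 79*j = 79*j + g*j)
X = 1023 (X = (⅐)*7161 = 1023)
(-23906 + N(84, (B(-1) + 0)*6)) + X = (-23906 + (((-1)³ + 0)*6)*(79 + 84)) + 1023 = (-23906 + ((-1 + 0)*6)*163) + 1023 = (-23906 - 1*6*163) + 1023 = (-23906 - 6*163) + 1023 = (-23906 - 978) + 1023 = -24884 + 1023 = -23861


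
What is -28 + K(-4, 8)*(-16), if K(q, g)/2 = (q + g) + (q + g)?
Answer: -284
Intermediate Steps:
K(q, g) = 4*g + 4*q (K(q, g) = 2*((q + g) + (q + g)) = 2*((g + q) + (g + q)) = 2*(2*g + 2*q) = 4*g + 4*q)
-28 + K(-4, 8)*(-16) = -28 + (4*8 + 4*(-4))*(-16) = -28 + (32 - 16)*(-16) = -28 + 16*(-16) = -28 - 256 = -284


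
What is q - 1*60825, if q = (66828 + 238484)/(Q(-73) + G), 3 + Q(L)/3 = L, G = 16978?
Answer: -509256719/8375 ≈ -60807.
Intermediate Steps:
Q(L) = -9 + 3*L
q = 152656/8375 (q = (66828 + 238484)/((-9 + 3*(-73)) + 16978) = 305312/((-9 - 219) + 16978) = 305312/(-228 + 16978) = 305312/16750 = 305312*(1/16750) = 152656/8375 ≈ 18.228)
q - 1*60825 = 152656/8375 - 1*60825 = 152656/8375 - 60825 = -509256719/8375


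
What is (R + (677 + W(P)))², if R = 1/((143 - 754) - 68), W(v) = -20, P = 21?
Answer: 199006994404/461041 ≈ 4.3165e+5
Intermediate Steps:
R = -1/679 (R = 1/(-611 - 68) = 1/(-679) = -1/679 ≈ -0.0014728)
(R + (677 + W(P)))² = (-1/679 + (677 - 20))² = (-1/679 + 657)² = (446102/679)² = 199006994404/461041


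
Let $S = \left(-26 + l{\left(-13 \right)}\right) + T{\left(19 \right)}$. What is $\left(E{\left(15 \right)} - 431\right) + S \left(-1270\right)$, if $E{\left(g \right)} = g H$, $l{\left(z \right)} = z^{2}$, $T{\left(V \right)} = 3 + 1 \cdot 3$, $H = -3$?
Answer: $-189706$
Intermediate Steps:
$T{\left(V \right)} = 6$ ($T{\left(V \right)} = 3 + 3 = 6$)
$S = 149$ ($S = \left(-26 + \left(-13\right)^{2}\right) + 6 = \left(-26 + 169\right) + 6 = 143 + 6 = 149$)
$E{\left(g \right)} = - 3 g$ ($E{\left(g \right)} = g \left(-3\right) = - 3 g$)
$\left(E{\left(15 \right)} - 431\right) + S \left(-1270\right) = \left(\left(-3\right) 15 - 431\right) + 149 \left(-1270\right) = \left(-45 - 431\right) - 189230 = -476 - 189230 = -189706$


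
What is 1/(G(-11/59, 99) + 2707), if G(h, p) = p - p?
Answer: 1/2707 ≈ 0.00036941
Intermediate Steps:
G(h, p) = 0
1/(G(-11/59, 99) + 2707) = 1/(0 + 2707) = 1/2707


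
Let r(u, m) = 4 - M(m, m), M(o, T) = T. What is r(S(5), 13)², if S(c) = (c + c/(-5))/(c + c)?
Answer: 81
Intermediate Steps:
S(c) = ⅖ (S(c) = (c + c*(-⅕))/((2*c)) = (c - c/5)*(1/(2*c)) = (4*c/5)*(1/(2*c)) = ⅖)
r(u, m) = 4 - m
r(S(5), 13)² = (4 - 1*13)² = (4 - 13)² = (-9)² = 81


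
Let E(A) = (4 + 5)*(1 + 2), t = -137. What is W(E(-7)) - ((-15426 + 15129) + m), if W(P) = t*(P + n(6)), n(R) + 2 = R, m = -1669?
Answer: -2281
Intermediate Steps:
n(R) = -2 + R
E(A) = 27 (E(A) = 9*3 = 27)
W(P) = -548 - 137*P (W(P) = -137*(P + (-2 + 6)) = -137*(P + 4) = -137*(4 + P) = -548 - 137*P)
W(E(-7)) - ((-15426 + 15129) + m) = (-548 - 137*27) - ((-15426 + 15129) - 1669) = (-548 - 3699) - (-297 - 1669) = -4247 - 1*(-1966) = -4247 + 1966 = -2281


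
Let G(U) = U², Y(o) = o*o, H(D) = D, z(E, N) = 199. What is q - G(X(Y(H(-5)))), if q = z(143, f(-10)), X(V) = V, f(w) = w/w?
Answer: -426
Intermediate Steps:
f(w) = 1
Y(o) = o²
q = 199
q - G(X(Y(H(-5)))) = 199 - ((-5)²)² = 199 - 1*25² = 199 - 1*625 = 199 - 625 = -426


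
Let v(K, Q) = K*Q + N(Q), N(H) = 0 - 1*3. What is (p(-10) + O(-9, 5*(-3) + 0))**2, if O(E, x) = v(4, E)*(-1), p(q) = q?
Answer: 841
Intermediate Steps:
N(H) = -3 (N(H) = 0 - 3 = -3)
v(K, Q) = -3 + K*Q (v(K, Q) = K*Q - 3 = -3 + K*Q)
O(E, x) = 3 - 4*E (O(E, x) = (-3 + 4*E)*(-1) = 3 - 4*E)
(p(-10) + O(-9, 5*(-3) + 0))**2 = (-10 + (3 - 4*(-9)))**2 = (-10 + (3 + 36))**2 = (-10 + 39)**2 = 29**2 = 841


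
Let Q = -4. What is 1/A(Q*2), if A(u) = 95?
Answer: 1/95 ≈ 0.010526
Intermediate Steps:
1/A(Q*2) = 1/95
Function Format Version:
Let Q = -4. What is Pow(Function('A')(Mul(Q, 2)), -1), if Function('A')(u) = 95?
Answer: Rational(1, 95) ≈ 0.010526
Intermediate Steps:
Pow(Function('A')(Mul(Q, 2)), -1) = Pow(95, -1) = Rational(1, 95)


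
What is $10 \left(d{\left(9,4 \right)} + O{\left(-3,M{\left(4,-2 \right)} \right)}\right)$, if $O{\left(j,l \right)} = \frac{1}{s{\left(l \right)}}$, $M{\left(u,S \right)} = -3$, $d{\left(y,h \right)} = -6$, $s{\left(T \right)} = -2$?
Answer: $-65$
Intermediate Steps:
$O{\left(j,l \right)} = - \frac{1}{2}$ ($O{\left(j,l \right)} = \frac{1}{-2} = - \frac{1}{2}$)
$10 \left(d{\left(9,4 \right)} + O{\left(-3,M{\left(4,-2 \right)} \right)}\right) = 10 \left(-6 - \frac{1}{2}\right) = 10 \left(- \frac{13}{2}\right) = -65$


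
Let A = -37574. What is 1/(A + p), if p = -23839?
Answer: -1/61413 ≈ -1.6283e-5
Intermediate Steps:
1/(A + p) = 1/(-37574 - 23839) = 1/(-61413) = -1/61413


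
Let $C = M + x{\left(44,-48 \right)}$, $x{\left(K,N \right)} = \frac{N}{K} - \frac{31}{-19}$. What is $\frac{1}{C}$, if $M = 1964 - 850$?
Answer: $\frac{209}{232939} \approx 0.00089723$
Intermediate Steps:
$x{\left(K,N \right)} = \frac{31}{19} + \frac{N}{K}$ ($x{\left(K,N \right)} = \frac{N}{K} - - \frac{31}{19} = \frac{N}{K} + \frac{31}{19} = \frac{31}{19} + \frac{N}{K}$)
$M = 1114$
$C = \frac{232939}{209}$ ($C = 1114 + \left(\frac{31}{19} - \frac{48}{44}\right) = 1114 + \left(\frac{31}{19} - \frac{12}{11}\right) = 1114 + \frac{113}{209} = \frac{232939}{209} \approx 1114.5$)
$\frac{1}{C} = \frac{1}{\frac{232939}{209}} = \frac{209}{232939}$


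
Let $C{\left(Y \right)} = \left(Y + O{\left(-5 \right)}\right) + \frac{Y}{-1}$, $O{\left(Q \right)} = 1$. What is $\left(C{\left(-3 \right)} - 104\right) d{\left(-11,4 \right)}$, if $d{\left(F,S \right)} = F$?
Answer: $1133$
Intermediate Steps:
$C{\left(Y \right)} = 1$ ($C{\left(Y \right)} = \left(Y + 1\right) + \frac{Y}{-1} = \left(1 + Y\right) + Y \left(-1\right) = \left(1 + Y\right) - Y = 1$)
$\left(C{\left(-3 \right)} - 104\right) d{\left(-11,4 \right)} = \left(1 - 104\right) \left(-11\right) = \left(-103\right) \left(-11\right) = 1133$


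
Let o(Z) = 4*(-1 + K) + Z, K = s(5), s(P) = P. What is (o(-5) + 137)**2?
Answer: 21904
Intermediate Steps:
K = 5
o(Z) = 16 + Z (o(Z) = 4*(-1 + 5) + Z = 4*4 + Z = 16 + Z)
(o(-5) + 137)**2 = ((16 - 5) + 137)**2 = (11 + 137)**2 = 148**2 = 21904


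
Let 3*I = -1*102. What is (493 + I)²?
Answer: 210681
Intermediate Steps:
I = -34 (I = (-1*102)/3 = (⅓)*(-102) = -34)
(493 + I)² = (493 - 34)² = 459² = 210681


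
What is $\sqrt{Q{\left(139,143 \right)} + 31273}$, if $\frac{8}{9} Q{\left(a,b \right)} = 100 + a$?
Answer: $\frac{\sqrt{504670}}{4} \approx 177.6$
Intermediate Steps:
$Q{\left(a,b \right)} = \frac{225}{2} + \frac{9 a}{8}$ ($Q{\left(a,b \right)} = \frac{9 \left(100 + a\right)}{8} = \frac{225}{2} + \frac{9 a}{8}$)
$\sqrt{Q{\left(139,143 \right)} + 31273} = \sqrt{\left(\frac{225}{2} + \frac{9}{8} \cdot 139\right) + 31273} = \sqrt{\left(\frac{225}{2} + \frac{1251}{8}\right) + 31273} = \sqrt{\frac{2151}{8} + 31273} = \sqrt{\frac{252335}{8}} = \frac{\sqrt{504670}}{4}$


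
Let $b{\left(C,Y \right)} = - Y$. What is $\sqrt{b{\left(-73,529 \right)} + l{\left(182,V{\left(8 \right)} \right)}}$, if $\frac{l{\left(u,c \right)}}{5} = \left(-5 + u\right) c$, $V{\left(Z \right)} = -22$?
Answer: $i \sqrt{19999} \approx 141.42 i$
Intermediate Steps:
$l{\left(u,c \right)} = 5 c \left(-5 + u\right)$ ($l{\left(u,c \right)} = 5 \left(-5 + u\right) c = 5 c \left(-5 + u\right)$)
$\sqrt{b{\left(-73,529 \right)} + l{\left(182,V{\left(8 \right)} \right)}} = \sqrt{\left(-1\right) 529 + 5 \left(-22\right) \left(-5 + 182\right)} = \sqrt{-529 + 5 \left(-22\right) 177} = \sqrt{-529 - 19470} = \sqrt{-19999} = i \sqrt{19999}$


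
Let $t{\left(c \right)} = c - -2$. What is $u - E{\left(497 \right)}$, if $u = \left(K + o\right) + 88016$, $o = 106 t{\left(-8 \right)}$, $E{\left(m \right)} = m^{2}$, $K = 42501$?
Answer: $-117128$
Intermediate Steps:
$t{\left(c \right)} = 2 + c$ ($t{\left(c \right)} = c + 2 = 2 + c$)
$o = -636$ ($o = 106 \left(2 - 8\right) = 106 \left(-6\right) = -636$)
$u = 129881$ ($u = \left(42501 - 636\right) + 88016 = 41865 + 88016 = 129881$)
$u - E{\left(497 \right)} = 129881 - 497^{2} = 129881 - 247009 = -117128$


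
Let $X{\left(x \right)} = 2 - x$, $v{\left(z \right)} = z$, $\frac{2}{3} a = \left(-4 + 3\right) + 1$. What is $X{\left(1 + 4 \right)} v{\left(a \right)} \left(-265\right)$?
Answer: $0$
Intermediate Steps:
$a = 0$ ($a = \frac{3 \left(\left(-4 + 3\right) + 1\right)}{2} = \frac{3 \left(-1 + 1\right)}{2} = \frac{3}{2} \cdot 0 = 0$)
$X{\left(1 + 4 \right)} v{\left(a \right)} \left(-265\right) = \left(2 - \left(1 + 4\right)\right) 0 \left(-265\right) = \left(2 - 5\right) 0 \left(-265\right) = \left(-3\right) 0 \left(-265\right) = 0 \left(-265\right) = 0$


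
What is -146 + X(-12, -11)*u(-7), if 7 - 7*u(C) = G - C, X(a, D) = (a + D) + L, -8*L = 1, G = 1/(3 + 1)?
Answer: -32519/224 ≈ -145.17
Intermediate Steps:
G = ¼ (G = 1/4 = ¼ ≈ 0.25000)
L = -⅛ (L = -⅛*1 = -⅛ ≈ -0.12500)
X(a, D) = -⅛ + D + a (X(a, D) = (a + D) - ⅛ = (D + a) - ⅛ = -⅛ + D + a)
u(C) = 27/28 + C/7 (u(C) = 1 - (¼ - C)/7 = 1 + (-1/28 + C/7) = 27/28 + C/7)
-146 + X(-12, -11)*u(-7) = -146 + (-⅛ - 11 - 12)*(27/28 + (⅐)*(-7)) = -146 - 185*(27/28 - 1)/8 = -146 - 185/8*(-1/28) = -146 + 185/224 = -32519/224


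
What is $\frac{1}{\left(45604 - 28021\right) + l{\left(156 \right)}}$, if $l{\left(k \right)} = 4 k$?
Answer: $\frac{1}{18207} \approx 5.4924 \cdot 10^{-5}$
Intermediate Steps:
$\frac{1}{\left(45604 - 28021\right) + l{\left(156 \right)}} = \frac{1}{\left(45604 - 28021\right) + 4 \cdot 156} = \frac{1}{17583 + 624} = \frac{1}{18207}$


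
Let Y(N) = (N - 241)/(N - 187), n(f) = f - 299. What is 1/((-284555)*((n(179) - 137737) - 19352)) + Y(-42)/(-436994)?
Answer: -12659793707959/4476664860460623870 ≈ -2.8280e-6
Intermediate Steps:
n(f) = -299 + f
Y(N) = (-241 + N)/(-187 + N)
1/((-284555)*((n(179) - 137737) - 19352)) + Y(-42)/(-436994) = 1/((-284555)*(((-299 + 179) - 137737) - 19352)) + ((-241 - 42)/(-187 - 42))/(-436994) = -1/(284555*((-120 - 137737) - 19352)) + (-283/(-229))*(-1/436994) = -1/(284555*(-137857 - 19352)) - 1/229*(-283)*(-1/436994) = -1/284555/(-157209) + (283/229)*(-1/436994) = -1/284555*(-1/157209) - 283/100071626 = 1/44734606995 - 283/100071626 = -12659793707959/4476664860460623870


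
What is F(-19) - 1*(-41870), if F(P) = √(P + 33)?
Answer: 41870 + √14 ≈ 41874.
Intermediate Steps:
F(P) = √(33 + P)
F(-19) - 1*(-41870) = √(33 - 19) - 1*(-41870) = √14 + 41870 = 41870 + √14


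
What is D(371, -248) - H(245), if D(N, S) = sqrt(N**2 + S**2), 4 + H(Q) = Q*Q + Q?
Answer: -60266 + sqrt(199145) ≈ -59820.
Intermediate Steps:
H(Q) = -4 + Q + Q**2 (H(Q) = -4 + (Q*Q + Q) = -4 + (Q**2 + Q) = -4 + (Q + Q**2) = -4 + Q + Q**2)
D(371, -248) - H(245) = sqrt(371**2 + (-248)**2) - (-4 + 245 + 245**2) = sqrt(137641 + 61504) - (-4 + 245 + 60025) = sqrt(199145) - 1*60266 = sqrt(199145) - 60266 = -60266 + sqrt(199145)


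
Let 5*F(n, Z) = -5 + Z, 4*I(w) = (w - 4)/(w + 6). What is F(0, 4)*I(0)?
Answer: 1/30 ≈ 0.033333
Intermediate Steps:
I(w) = (-4 + w)/(4*(6 + w)) (I(w) = ((w - 4)/(w + 6))/4 = ((-4 + w)/(6 + w))/4 = (-4 + w)/(4*(6 + w)))
F(n, Z) = -1 + Z/5 (F(n, Z) = (-5 + Z)/5 = -1 + Z/5)
F(0, 4)*I(0) = (-1 + (⅕)*4)*((-4 + 0)/(4*(6 + 0))) = (-1 + ⅘)*((¼)*(-4)/6) = -(-4)/(20*6) = -⅕*(-⅙) = 1/30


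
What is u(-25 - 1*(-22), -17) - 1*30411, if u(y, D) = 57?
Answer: -30354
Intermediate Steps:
u(-25 - 1*(-22), -17) - 1*30411 = 57 - 1*30411 = 57 - 30411 = -30354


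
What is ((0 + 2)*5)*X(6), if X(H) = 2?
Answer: 20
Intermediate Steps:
((0 + 2)*5)*X(6) = ((0 + 2)*5)*2 = (2*5)*2 = 10*2 = 20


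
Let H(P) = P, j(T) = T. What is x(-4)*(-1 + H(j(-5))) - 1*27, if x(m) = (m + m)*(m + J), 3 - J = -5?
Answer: 165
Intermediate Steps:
J = 8 (J = 3 - 1*(-5) = 3 + 5 = 8)
x(m) = 2*m*(8 + m) (x(m) = (m + m)*(m + 8) = (2*m)*(8 + m) = 2*m*(8 + m))
x(-4)*(-1 + H(j(-5))) - 1*27 = (2*(-4)*(8 - 4))*(-1 - 5) - 1*27 = (2*(-4)*4)*(-6) - 27 = -32*(-6) - 27 = 192 - 27 = 165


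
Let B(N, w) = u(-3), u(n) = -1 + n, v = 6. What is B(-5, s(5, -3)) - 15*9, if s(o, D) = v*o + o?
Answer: -139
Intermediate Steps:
s(o, D) = 7*o (s(o, D) = 6*o + o = 7*o)
B(N, w) = -4 (B(N, w) = -1 - 3 = -4)
B(-5, s(5, -3)) - 15*9 = -4 - 15*9 = -4 - 135 = -139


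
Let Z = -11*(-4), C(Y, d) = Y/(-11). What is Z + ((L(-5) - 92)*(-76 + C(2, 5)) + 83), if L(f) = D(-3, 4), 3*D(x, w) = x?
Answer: 79331/11 ≈ 7211.9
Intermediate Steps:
D(x, w) = x/3
L(f) = -1 (L(f) = (1/3)*(-3) = -1)
C(Y, d) = -Y/11 (C(Y, d) = Y*(-1/11) = -Y/11)
Z = 44
Z + ((L(-5) - 92)*(-76 + C(2, 5)) + 83) = 44 + ((-1 - 92)*(-76 - 1/11*2) + 83) = 44 + (-93*(-76 - 2/11) + 83) = 44 + (-93*(-838/11) + 83) = 44 + (77934/11 + 83) = 44 + 78847/11 = 79331/11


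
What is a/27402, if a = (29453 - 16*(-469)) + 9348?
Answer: 15435/9134 ≈ 1.6898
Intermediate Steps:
a = 46305 (a = (29453 + 7504) + 9348 = 36957 + 9348 = 46305)
a/27402 = 46305/27402 = 46305*(1/27402) = 15435/9134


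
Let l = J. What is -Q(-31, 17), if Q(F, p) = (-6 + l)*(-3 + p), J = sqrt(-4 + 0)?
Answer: 84 - 28*I ≈ 84.0 - 28.0*I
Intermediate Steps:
J = 2*I (J = sqrt(-4) = 2*I ≈ 2.0*I)
l = 2*I ≈ 2.0*I
Q(F, p) = (-6 + 2*I)*(-3 + p)
-Q(-31, 17) = -(18 - 6*I + 2*17*(-3 + I)) = -(18 - 6*I + (-102 + 34*I)) = -(-84 + 28*I) = 84 - 28*I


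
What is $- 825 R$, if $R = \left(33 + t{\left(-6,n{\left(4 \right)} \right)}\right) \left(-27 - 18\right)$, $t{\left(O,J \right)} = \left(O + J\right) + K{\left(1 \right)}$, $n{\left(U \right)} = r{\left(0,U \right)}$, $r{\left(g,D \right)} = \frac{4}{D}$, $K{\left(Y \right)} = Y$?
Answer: $1076625$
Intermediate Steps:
$n{\left(U \right)} = \frac{4}{U}$
$t{\left(O,J \right)} = 1 + J + O$ ($t{\left(O,J \right)} = \left(O + J\right) + 1 = \left(J + O\right) + 1 = 1 + J + O$)
$R = -1305$ ($R = \left(33 + \left(1 + \frac{4}{4} - 6\right)\right) \left(-27 - 18\right) = \left(33 + \left(1 + 4 \cdot \frac{1}{4} - 6\right)\right) \left(-45\right) = \left(33 + \left(1 + 1 - 6\right)\right) \left(-45\right) = \left(33 - 4\right) \left(-45\right) = 29 \left(-45\right) = -1305$)
$- 825 R = \left(-825\right) \left(-1305\right) = 1076625$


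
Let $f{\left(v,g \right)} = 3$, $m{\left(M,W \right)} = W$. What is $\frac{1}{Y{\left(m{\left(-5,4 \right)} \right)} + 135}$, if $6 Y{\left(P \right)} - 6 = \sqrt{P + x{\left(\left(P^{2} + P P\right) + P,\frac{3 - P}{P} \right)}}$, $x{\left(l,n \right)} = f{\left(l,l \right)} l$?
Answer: $\frac{306}{41609} - \frac{3 \sqrt{7}}{83218} \approx 0.0072588$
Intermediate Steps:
$x{\left(l,n \right)} = 3 l$
$Y{\left(P \right)} = 1 + \frac{\sqrt{4 P + 6 P^{2}}}{6}$ ($Y{\left(P \right)} = 1 + \frac{\sqrt{P + 3 \left(\left(P^{2} + P P\right) + P\right)}}{6} = 1 + \frac{\sqrt{P + 3 \left(\left(P^{2} + P^{2}\right) + P\right)}}{6} = 1 + \frac{\sqrt{P + 3 \left(2 P^{2} + P\right)}}{6} = 1 + \frac{\sqrt{P + 3 \left(P + 2 P^{2}\right)}}{6} = 1 + \frac{\sqrt{P + \left(3 P + 6 P^{2}\right)}}{6} = 1 + \frac{\sqrt{4 P + 6 P^{2}}}{6}$)
$\frac{1}{Y{\left(m{\left(-5,4 \right)} \right)} + 135} = \frac{1}{\left(1 + \frac{\sqrt{2} \sqrt{4 \left(2 + 3 \cdot 4\right)}}{6}\right) + 135} = \frac{1}{\left(1 + \frac{\sqrt{2} \sqrt{4 \left(2 + 12\right)}}{6}\right) + 135} = \frac{1}{\left(1 + \frac{\sqrt{2} \sqrt{4 \cdot 14}}{6}\right) + 135} = \frac{1}{\left(1 + \frac{\sqrt{2} \sqrt{56}}{6}\right) + 135} = \frac{1}{\left(1 + \frac{\sqrt{2} \cdot 2 \sqrt{14}}{6}\right) + 135} = \frac{1}{\left(1 + \frac{2 \sqrt{7}}{3}\right) + 135} = \frac{1}{136 + \frac{2 \sqrt{7}}{3}}$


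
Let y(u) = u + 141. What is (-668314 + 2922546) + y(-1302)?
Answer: 2253071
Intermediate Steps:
y(u) = 141 + u
(-668314 + 2922546) + y(-1302) = (-668314 + 2922546) + (141 - 1302) = 2254232 - 1161 = 2253071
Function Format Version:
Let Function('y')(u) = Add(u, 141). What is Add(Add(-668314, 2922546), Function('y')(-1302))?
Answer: 2253071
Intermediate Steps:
Function('y')(u) = Add(141, u)
Add(Add(-668314, 2922546), Function('y')(-1302)) = Add(Add(-668314, 2922546), Add(141, -1302)) = Add(2254232, -1161) = 2253071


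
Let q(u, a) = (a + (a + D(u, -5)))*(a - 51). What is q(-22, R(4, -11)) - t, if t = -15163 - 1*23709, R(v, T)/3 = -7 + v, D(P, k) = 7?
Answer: 39532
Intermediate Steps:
R(v, T) = -21 + 3*v (R(v, T) = 3*(-7 + v) = -21 + 3*v)
t = -38872 (t = -15163 - 23709 = -38872)
q(u, a) = (-51 + a)*(7 + 2*a) (q(u, a) = (a + (a + 7))*(a - 51) = (a + (7 + a))*(-51 + a) = (7 + 2*a)*(-51 + a) = (-51 + a)*(7 + 2*a))
q(-22, R(4, -11)) - t = (-357 - 95*(-21 + 3*4) + 2*(-21 + 3*4)²) - 1*(-38872) = (-357 - 95*(-21 + 12) + 2*(-21 + 12)²) + 38872 = (-357 - 95*(-9) + 2*(-9)²) + 38872 = (-357 + 855 + 2*81) + 38872 = (-357 + 855 + 162) + 38872 = 660 + 38872 = 39532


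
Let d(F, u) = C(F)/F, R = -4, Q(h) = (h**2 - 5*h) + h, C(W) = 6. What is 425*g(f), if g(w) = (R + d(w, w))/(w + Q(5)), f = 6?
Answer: -1275/11 ≈ -115.91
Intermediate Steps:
Q(h) = h**2 - 4*h
d(F, u) = 6/F
g(w) = (-4 + 6/w)/(5 + w) (g(w) = (-4 + 6/w)/(w + 5*(-4 + 5)) = (-4 + 6/w)/(w + 5*1) = (-4 + 6/w)/(w + 5) = (-4 + 6/w)/(5 + w))
425*g(f) = 425*(2*(3 - 2*6)/(6*(5 + 6))) = 425*(2*(1/6)*(3 - 12)/11) = 425*(2*(1/6)*(1/11)*(-9)) = 425*(-3/11) = -1275/11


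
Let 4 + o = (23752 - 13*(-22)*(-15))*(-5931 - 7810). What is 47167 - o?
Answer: 267474513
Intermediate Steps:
o = -267427346 (o = -4 + (23752 - 13*(-22)*(-15))*(-5931 - 7810) = -4 + (23752 + 286*(-15))*(-13741) = -4 + (23752 - 4290)*(-13741) = -4 + 19462*(-13741) = -4 - 267427342 = -267427346)
47167 - o = 47167 - 1*(-267427346) = 47167 + 267427346 = 267474513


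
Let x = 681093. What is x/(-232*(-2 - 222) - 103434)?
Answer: -681093/51466 ≈ -13.234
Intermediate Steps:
x/(-232*(-2 - 222) - 103434) = 681093/(-232*(-2 - 222) - 103434) = 681093/(-232*(-224) - 103434) = 681093/(51968 - 103434) = 681093/(-51466) = 681093*(-1/51466) = -681093/51466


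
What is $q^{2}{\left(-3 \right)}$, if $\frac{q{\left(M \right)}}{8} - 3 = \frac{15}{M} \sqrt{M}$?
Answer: $-4224 - 1920 i \sqrt{3} \approx -4224.0 - 3325.5 i$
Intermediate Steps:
$q{\left(M \right)} = 24 + \frac{120}{\sqrt{M}}$ ($q{\left(M \right)} = 24 + 8 \frac{15}{M} \sqrt{M} = 24 + 8 \frac{15}{\sqrt{M}} = 24 + \frac{120}{\sqrt{M}}$)
$q^{2}{\left(-3 \right)} = \left(24 + \frac{120}{i \sqrt{3}}\right)^{2} = \left(24 + 120 \left(- \frac{i \sqrt{3}}{3}\right)\right)^{2} = \left(24 - 40 i \sqrt{3}\right)^{2}$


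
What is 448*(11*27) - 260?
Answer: 132796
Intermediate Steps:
448*(11*27) - 260 = 448*297 - 260 = 133056 - 260 = 132796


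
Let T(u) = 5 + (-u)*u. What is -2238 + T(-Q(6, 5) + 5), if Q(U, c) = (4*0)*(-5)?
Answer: -2258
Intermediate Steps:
Q(U, c) = 0 (Q(U, c) = 0*(-5) = 0)
T(u) = 5 - u**2
-2238 + T(-Q(6, 5) + 5) = -2238 + (5 - (-1*0 + 5)**2) = -2238 + (5 - (0 + 5)**2) = -2238 + (5 - 1*5**2) = -2238 + (5 - 1*25) = -2238 + (5 - 25) = -2238 - 20 = -2258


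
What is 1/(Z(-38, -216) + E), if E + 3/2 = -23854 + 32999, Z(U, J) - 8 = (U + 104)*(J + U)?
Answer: -2/15225 ≈ -0.00013136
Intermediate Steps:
Z(U, J) = 8 + (104 + U)*(J + U) (Z(U, J) = 8 + (U + 104)*(J + U) = 8 + (104 + U)*(J + U))
E = 18287/2 (E = -3/2 + (-23854 + 32999) = -3/2 + 9145 = 18287/2 ≈ 9143.5)
1/(Z(-38, -216) + E) = 1/((8 + (-38)² + 104*(-216) + 104*(-38) - 216*(-38)) + 18287/2) = 1/((8 + 1444 - 22464 - 3952 + 8208) + 18287/2) = 1/(-16756 + 18287/2) = 1/(-15225/2) = -2/15225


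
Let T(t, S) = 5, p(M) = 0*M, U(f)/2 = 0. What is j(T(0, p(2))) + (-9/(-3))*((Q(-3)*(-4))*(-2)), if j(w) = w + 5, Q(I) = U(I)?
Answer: 10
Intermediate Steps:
U(f) = 0 (U(f) = 2*0 = 0)
Q(I) = 0
p(M) = 0
j(w) = 5 + w
j(T(0, p(2))) + (-9/(-3))*((Q(-3)*(-4))*(-2)) = (5 + 5) + (-9/(-3))*((0*(-4))*(-2)) = 10 + (-9*(-⅓))*(0*(-2)) = 10 + 3*0 = 10 + 0 = 10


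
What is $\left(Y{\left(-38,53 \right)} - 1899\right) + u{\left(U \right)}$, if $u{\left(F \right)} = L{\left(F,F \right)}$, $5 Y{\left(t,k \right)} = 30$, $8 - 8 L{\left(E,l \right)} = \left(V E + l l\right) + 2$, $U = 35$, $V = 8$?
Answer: $- \frac{16643}{8} \approx -2080.4$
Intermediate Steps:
$L{\left(E,l \right)} = \frac{3}{4} - E - \frac{l^{2}}{8}$ ($L{\left(E,l \right)} = 1 - \frac{\left(8 E + l l\right) + 2}{8} = 1 - \frac{\left(8 E + l^{2}\right) + 2}{8} = 1 - \frac{\left(l^{2} + 8 E\right) + 2}{8} = 1 - \frac{2 + l^{2} + 8 E}{8} = 1 - \left(\frac{1}{4} + E + \frac{l^{2}}{8}\right) = \frac{3}{4} - E - \frac{l^{2}}{8}$)
$Y{\left(t,k \right)} = 6$ ($Y{\left(t,k \right)} = \frac{1}{5} \cdot 30 = 6$)
$u{\left(F \right)} = \frac{3}{4} - F - \frac{F^{2}}{8}$
$\left(Y{\left(-38,53 \right)} - 1899\right) + u{\left(U \right)} = \left(6 - 1899\right) - \left(\frac{137}{4} + \frac{1225}{8}\right) = -1893 - \frac{1499}{8} = - \frac{16643}{8}$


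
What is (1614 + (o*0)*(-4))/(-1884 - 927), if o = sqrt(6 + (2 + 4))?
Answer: -538/937 ≈ -0.57417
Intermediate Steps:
o = 2*sqrt(3) (o = sqrt(6 + 6) = sqrt(12) = 2*sqrt(3) ≈ 3.4641)
(1614 + (o*0)*(-4))/(-1884 - 927) = (1614 + ((2*sqrt(3))*0)*(-4))/(-1884 - 927) = (1614 + 0*(-4))/(-2811) = (1614 + 0)*(-1/2811) = 1614*(-1/2811) = -538/937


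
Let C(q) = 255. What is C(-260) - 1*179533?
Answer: -179278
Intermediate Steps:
C(-260) - 1*179533 = 255 - 1*179533 = 255 - 179533 = -179278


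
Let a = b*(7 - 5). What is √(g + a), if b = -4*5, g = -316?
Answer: 2*I*√89 ≈ 18.868*I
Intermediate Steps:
b = -20
a = -40 (a = -20*(7 - 5) = -20*2 = -40)
√(g + a) = √(-316 - 40) = √(-356) = 2*I*√89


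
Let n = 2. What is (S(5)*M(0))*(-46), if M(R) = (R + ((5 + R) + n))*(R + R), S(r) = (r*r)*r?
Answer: 0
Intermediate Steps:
S(r) = r³ (S(r) = r²*r = r³)
M(R) = 2*R*(7 + 2*R) (M(R) = (R + ((5 + R) + 2))*(R + R) = (R + (7 + R))*(2*R) = (7 + 2*R)*(2*R) = 2*R*(7 + 2*R))
(S(5)*M(0))*(-46) = (5³*(2*0*(7 + 2*0)))*(-46) = (125*(2*0*(7 + 0)))*(-46) = (125*(2*0*7))*(-46) = (125*0)*(-46) = 0*(-46) = 0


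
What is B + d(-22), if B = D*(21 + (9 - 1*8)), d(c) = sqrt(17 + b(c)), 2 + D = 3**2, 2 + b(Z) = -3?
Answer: 154 + 2*sqrt(3) ≈ 157.46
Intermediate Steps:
b(Z) = -5 (b(Z) = -2 - 3 = -5)
D = 7 (D = -2 + 3**2 = -2 + 9 = 7)
d(c) = 2*sqrt(3) (d(c) = sqrt(17 - 5) = sqrt(12) = 2*sqrt(3))
B = 154 (B = 7*(21 + (9 - 1*8)) = 7*(21 + (9 - 8)) = 7*(21 + 1) = 7*22 = 154)
B + d(-22) = 154 + 2*sqrt(3)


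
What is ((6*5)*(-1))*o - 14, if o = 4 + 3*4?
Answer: -494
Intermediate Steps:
o = 16 (o = 4 + 12 = 16)
((6*5)*(-1))*o - 14 = ((6*5)*(-1))*16 - 14 = (30*(-1))*16 - 14 = -30*16 - 14 = -480 - 14 = -494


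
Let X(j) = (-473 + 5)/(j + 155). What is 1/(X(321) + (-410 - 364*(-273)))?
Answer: 119/11776361 ≈ 1.0105e-5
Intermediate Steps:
X(j) = -468/(155 + j)
1/(X(321) + (-410 - 364*(-273))) = 1/(-468/(155 + 321) + (-410 - 364*(-273))) = 1/(-468/476 + (-410 + 99372)) = 1/(-468*1/476 + 98962) = 1/(-117/119 + 98962) = 1/(11776361/119) = 119/11776361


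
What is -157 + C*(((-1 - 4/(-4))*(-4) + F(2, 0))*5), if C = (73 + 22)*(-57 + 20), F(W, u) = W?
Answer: -35307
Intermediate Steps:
C = -3515 (C = 95*(-37) = -3515)
-157 + C*(((-1 - 4/(-4))*(-4) + F(2, 0))*5) = -157 - 3515*((-1 - 4/(-4))*(-4) + 2)*5 = -157 - 3515*((-1 - 4*(-1/4))*(-4) + 2)*5 = -157 - 3515*((-1 + 1)*(-4) + 2)*5 = -157 - 3515*(0*(-4) + 2)*5 = -157 - 3515*(0 + 2)*5 = -157 - 7030*5 = -157 - 3515*10 = -157 - 35150 = -35307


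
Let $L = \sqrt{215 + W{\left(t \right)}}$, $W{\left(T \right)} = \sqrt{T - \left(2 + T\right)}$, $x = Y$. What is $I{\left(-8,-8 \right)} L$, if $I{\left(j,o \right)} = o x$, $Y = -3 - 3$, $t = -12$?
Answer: $48 \sqrt{215 + i \sqrt{2}} \approx 703.82 + 2.3148 i$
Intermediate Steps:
$Y = -6$
$x = -6$
$I{\left(j,o \right)} = - 6 o$ ($I{\left(j,o \right)} = o \left(-6\right) = - 6 o$)
$W{\left(T \right)} = i \sqrt{2}$ ($W{\left(T \right)} = \sqrt{-2} = i \sqrt{2}$)
$L = \sqrt{215 + i \sqrt{2}} \approx 14.663 + 0.04822 i$
$I{\left(-8,-8 \right)} L = \left(-6\right) \left(-8\right) \sqrt{215 + i \sqrt{2}} = 48 \sqrt{215 + i \sqrt{2}}$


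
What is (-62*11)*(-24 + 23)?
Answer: 682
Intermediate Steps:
(-62*11)*(-24 + 23) = -682*(-1) = 682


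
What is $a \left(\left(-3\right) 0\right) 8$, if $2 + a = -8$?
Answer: $0$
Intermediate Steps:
$a = -10$ ($a = -2 - 8 = -10$)
$a \left(\left(-3\right) 0\right) 8 = - 10 \left(\left(-3\right) 0\right) 8 = \left(-10\right) 0 \cdot 8 = 0 \cdot 8 = 0$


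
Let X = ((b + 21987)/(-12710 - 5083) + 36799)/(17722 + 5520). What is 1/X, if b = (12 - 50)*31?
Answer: 206772453/327371899 ≈ 0.63161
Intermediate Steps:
b = -1178 (b = -38*31 = -1178)
X = 327371899/206772453 (X = ((-1178 + 21987)/(-12710 - 5083) + 36799)/(17722 + 5520) = (20809/(-17793) + 36799)/23242 = (20809*(-1/17793) + 36799)*(1/23242) = (-20809/17793 + 36799)*(1/23242) = (654743798/17793)*(1/23242) = 327371899/206772453 ≈ 1.5832)
1/X = 1/(327371899/206772453) = 206772453/327371899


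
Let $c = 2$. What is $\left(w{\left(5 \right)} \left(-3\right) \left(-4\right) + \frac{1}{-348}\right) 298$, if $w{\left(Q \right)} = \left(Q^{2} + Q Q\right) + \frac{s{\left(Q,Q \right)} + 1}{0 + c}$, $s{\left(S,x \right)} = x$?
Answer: $\frac{32977723}{174} \approx 1.8953 \cdot 10^{5}$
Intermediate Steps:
$w{\left(Q \right)} = \frac{1}{2} + \frac{Q}{2} + 2 Q^{2}$ ($w{\left(Q \right)} = \left(Q^{2} + Q Q\right) + \frac{Q + 1}{0 + 2} = \left(Q^{2} + Q^{2}\right) + \frac{1 + Q}{2} = 2 Q^{2} + \left(1 + Q\right) \frac{1}{2} = 2 Q^{2} + \left(\frac{1}{2} + \frac{Q}{2}\right) = \frac{1}{2} + \frac{Q}{2} + 2 Q^{2}$)
$\left(w{\left(5 \right)} \left(-3\right) \left(-4\right) + \frac{1}{-348}\right) 298 = \left(\left(\frac{1}{2} + \frac{1}{2} \cdot 5 + 2 \cdot 5^{2}\right) \left(-3\right) \left(-4\right) + \frac{1}{-348}\right) 298 = \left(\left(\frac{1}{2} + \frac{5}{2} + 2 \cdot 25\right) \left(-3\right) \left(-4\right) - \frac{1}{348}\right) 298 = \left(\left(\frac{1}{2} + \frac{5}{2} + 50\right) \left(-3\right) \left(-4\right) - \frac{1}{348}\right) 298 = \left(53 \left(-3\right) \left(-4\right) - \frac{1}{348}\right) 298 = \left(\left(-159\right) \left(-4\right) - \frac{1}{348}\right) 298 = \left(636 - \frac{1}{348}\right) 298 = \frac{221327}{348} \cdot 298 = \frac{32977723}{174}$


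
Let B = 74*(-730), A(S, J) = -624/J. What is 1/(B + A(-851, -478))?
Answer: -239/12910468 ≈ -1.8512e-5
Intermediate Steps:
B = -54020
1/(B + A(-851, -478)) = 1/(-54020 - 624/(-478)) = 1/(-54020 - 624*(-1/478)) = 1/(-54020 + 312/239) = 1/(-12910468/239) = -239/12910468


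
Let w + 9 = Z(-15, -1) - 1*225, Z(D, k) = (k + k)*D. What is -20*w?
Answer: 4080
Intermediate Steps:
Z(D, k) = 2*D*k (Z(D, k) = (2*k)*D = 2*D*k)
w = -204 (w = -9 + (2*(-15)*(-1) - 1*225) = -9 + (30 - 225) = -9 - 195 = -204)
-20*w = -20*(-204) = 4080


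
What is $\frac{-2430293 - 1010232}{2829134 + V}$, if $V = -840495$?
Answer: $- \frac{3440525}{1988639} \approx -1.7301$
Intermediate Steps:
$\frac{-2430293 - 1010232}{2829134 + V} = \frac{-2430293 - 1010232}{2829134 - 840495} = - \frac{3440525}{1988639}$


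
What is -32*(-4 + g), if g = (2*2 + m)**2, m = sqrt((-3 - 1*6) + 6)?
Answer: -288 - 256*I*sqrt(3) ≈ -288.0 - 443.4*I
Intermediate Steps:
m = I*sqrt(3) (m = sqrt((-3 - 6) + 6) = sqrt(-9 + 6) = sqrt(-3) = I*sqrt(3) ≈ 1.732*I)
g = (4 + I*sqrt(3))**2 (g = (2*2 + I*sqrt(3))**2 = (4 + I*sqrt(3))**2 ≈ 13.0 + 13.856*I)
-32*(-4 + g) = -32*(-4 + (4 + I*sqrt(3))**2) = 128 - 32*(4 + I*sqrt(3))**2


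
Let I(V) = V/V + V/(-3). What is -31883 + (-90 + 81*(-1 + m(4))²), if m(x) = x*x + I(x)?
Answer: -14549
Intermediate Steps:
I(V) = 1 - V/3 (I(V) = 1 + V*(-⅓) = 1 - V/3)
m(x) = 1 + x² - x/3 (m(x) = x*x + (1 - x/3) = x² + (1 - x/3) = 1 + x² - x/3)
-31883 + (-90 + 81*(-1 + m(4))²) = -31883 + (-90 + 81*(-1 + (1 + 4² - ⅓*4))²) = -31883 + (-90 + 81*(-1 + (1 + 16 - 4/3))²) = -31883 + (-90 + 81*(-1 + 47/3)²) = -31883 + (-90 + 81*(44/3)²) = -31883 + (-90 + 81*(1936/9)) = -31883 + (-90 + 17424) = -31883 + 17334 = -14549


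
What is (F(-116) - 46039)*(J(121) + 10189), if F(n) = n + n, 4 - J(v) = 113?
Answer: -466411680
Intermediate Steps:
J(v) = -109 (J(v) = 4 - 1*113 = 4 - 113 = -109)
F(n) = 2*n
(F(-116) - 46039)*(J(121) + 10189) = (2*(-116) - 46039)*(-109 + 10189) = (-232 - 46039)*10080 = -46271*10080 = -466411680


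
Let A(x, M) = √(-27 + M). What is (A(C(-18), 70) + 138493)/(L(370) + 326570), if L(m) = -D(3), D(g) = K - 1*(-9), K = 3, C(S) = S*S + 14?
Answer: 138493/326558 + √43/326558 ≈ 0.42412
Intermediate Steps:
C(S) = 14 + S² (C(S) = S² + 14 = 14 + S²)
D(g) = 12 (D(g) = 3 - 1*(-9) = 3 + 9 = 12)
L(m) = -12 (L(m) = -1*12 = -12)
(A(C(-18), 70) + 138493)/(L(370) + 326570) = (√(-27 + 70) + 138493)/(-12 + 326570) = (√43 + 138493)/326558 = (138493 + √43)*(1/326558) = 138493/326558 + √43/326558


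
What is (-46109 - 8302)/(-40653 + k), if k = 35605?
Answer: 54411/5048 ≈ 10.779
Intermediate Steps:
(-46109 - 8302)/(-40653 + k) = (-46109 - 8302)/(-40653 + 35605) = -54411/(-5048) = -54411*(-1/5048) = 54411/5048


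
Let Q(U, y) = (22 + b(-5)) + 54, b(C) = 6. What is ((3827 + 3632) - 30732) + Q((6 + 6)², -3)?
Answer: -23191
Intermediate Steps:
Q(U, y) = 82 (Q(U, y) = (22 + 6) + 54 = 28 + 54 = 82)
((3827 + 3632) - 30732) + Q((6 + 6)², -3) = ((3827 + 3632) - 30732) + 82 = (7459 - 30732) + 82 = -23273 + 82 = -23191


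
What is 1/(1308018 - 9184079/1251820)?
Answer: 1251820/1637393908681 ≈ 7.6452e-7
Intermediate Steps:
1/(1308018 - 9184079/1251820) = 1/(1637393908681/1251820) = 1251820/1637393908681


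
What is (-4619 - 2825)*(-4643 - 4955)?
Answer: 71447512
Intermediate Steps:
(-4619 - 2825)*(-4643 - 4955) = -7444*(-9598) = 71447512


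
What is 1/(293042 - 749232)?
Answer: -1/456190 ≈ -2.1921e-6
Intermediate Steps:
1/(293042 - 749232) = 1/(-456190) = -1/456190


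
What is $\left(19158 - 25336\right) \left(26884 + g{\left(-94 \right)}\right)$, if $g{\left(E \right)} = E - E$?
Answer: $-166089352$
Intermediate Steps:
$g{\left(E \right)} = 0$
$\left(19158 - 25336\right) \left(26884 + g{\left(-94 \right)}\right) = \left(19158 - 25336\right) \left(26884 + 0\right) = \left(-6178\right) 26884 = -166089352$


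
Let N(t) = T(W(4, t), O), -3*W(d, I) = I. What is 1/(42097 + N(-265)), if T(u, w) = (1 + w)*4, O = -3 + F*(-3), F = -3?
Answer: 1/42125 ≈ 2.3739e-5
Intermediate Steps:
W(d, I) = -I/3
O = 6 (O = -3 - 3*(-3) = -3 + 9 = 6)
T(u, w) = 4 + 4*w
N(t) = 28 (N(t) = 4 + 4*6 = 4 + 24 = 28)
1/(42097 + N(-265)) = 1/(42097 + 28) = 1/42125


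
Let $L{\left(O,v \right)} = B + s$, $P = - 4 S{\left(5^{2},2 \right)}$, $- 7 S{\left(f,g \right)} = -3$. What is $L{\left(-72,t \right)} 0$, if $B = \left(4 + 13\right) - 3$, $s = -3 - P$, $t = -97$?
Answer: $0$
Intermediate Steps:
$S{\left(f,g \right)} = \frac{3}{7}$ ($S{\left(f,g \right)} = \left(- \frac{1}{7}\right) \left(-3\right) = \frac{3}{7}$)
$P = - \frac{12}{7}$ ($P = \left(-4\right) \frac{3}{7} = - \frac{12}{7} \approx -1.7143$)
$s = - \frac{9}{7}$ ($s = -3 - - \frac{12}{7} = -3 + \frac{12}{7} = - \frac{9}{7} \approx -1.2857$)
$B = 14$ ($B = 17 - 3 = 14$)
$L{\left(O,v \right)} = \frac{89}{7}$ ($L{\left(O,v \right)} = 14 - \frac{9}{7} = \frac{89}{7}$)
$L{\left(-72,t \right)} 0 = \frac{89}{7} \cdot 0 = 0$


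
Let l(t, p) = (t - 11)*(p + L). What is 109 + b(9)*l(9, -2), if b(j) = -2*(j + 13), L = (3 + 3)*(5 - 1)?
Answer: 2045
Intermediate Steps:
L = 24 (L = 6*4 = 24)
l(t, p) = (-11 + t)*(24 + p) (l(t, p) = (t - 11)*(p + 24) = (-11 + t)*(24 + p))
b(j) = -26 - 2*j (b(j) = -2*(13 + j) = -26 - 2*j)
109 + b(9)*l(9, -2) = 109 + (-26 - 2*9)*(-264 - 11*(-2) + 24*9 - 2*9) = 109 + (-26 - 18)*(-264 + 22 + 216 - 18) = 109 - 44*(-44) = 109 + 1936 = 2045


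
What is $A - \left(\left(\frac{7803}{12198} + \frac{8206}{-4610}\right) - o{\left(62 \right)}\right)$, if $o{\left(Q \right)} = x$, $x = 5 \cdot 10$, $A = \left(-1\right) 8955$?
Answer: $- \frac{83448130157}{9372130} \approx -8903.9$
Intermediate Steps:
$A = -8955$
$x = 50$
$o{\left(Q \right)} = 50$
$A - \left(\left(\frac{7803}{12198} + \frac{8206}{-4610}\right) - o{\left(62 \right)}\right) = -8955 - \left(\left(\frac{7803}{12198} + \frac{8206}{-4610}\right) - 50\right) = -8955 - \left(\left(7803 \cdot \frac{1}{12198} + 8206 \left(- \frac{1}{4610}\right)\right) - 50\right) = -8955 - \left(\left(\frac{2601}{4066} - \frac{4103}{2305}\right) - 50\right) = -8955 - \left(- \frac{10687493}{9372130} - 50\right) = -8955 - - \frac{479293993}{9372130} = -8955 + \frac{479293993}{9372130} = - \frac{83448130157}{9372130}$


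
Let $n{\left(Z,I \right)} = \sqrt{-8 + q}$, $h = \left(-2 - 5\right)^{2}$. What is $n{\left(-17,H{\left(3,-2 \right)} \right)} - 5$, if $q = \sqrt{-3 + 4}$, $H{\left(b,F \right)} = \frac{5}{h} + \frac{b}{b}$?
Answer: $-5 + i \sqrt{7} \approx -5.0 + 2.6458 i$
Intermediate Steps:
$h = 49$ ($h = \left(-7\right)^{2} = 49$)
$H{\left(b,F \right)} = \frac{54}{49}$ ($H{\left(b,F \right)} = \frac{5}{49} + \frac{b}{b} = 5 \cdot \frac{1}{49} + 1 = \frac{5}{49} + 1 = \frac{54}{49}$)
$q = 1$ ($q = \sqrt{1} = 1$)
$n{\left(Z,I \right)} = i \sqrt{7}$ ($n{\left(Z,I \right)} = \sqrt{-8 + 1} = \sqrt{-7} = i \sqrt{7}$)
$n{\left(-17,H{\left(3,-2 \right)} \right)} - 5 = i \sqrt{7} - 5 = -5 + i \sqrt{7}$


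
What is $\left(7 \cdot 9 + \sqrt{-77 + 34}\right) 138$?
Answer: $8694 + 138 i \sqrt{43} \approx 8694.0 + 904.93 i$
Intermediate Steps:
$\left(7 \cdot 9 + \sqrt{-77 + 34}\right) 138 = \left(63 + \sqrt{-43}\right) 138 = \left(63 + i \sqrt{43}\right) 138 = 8694 + 138 i \sqrt{43}$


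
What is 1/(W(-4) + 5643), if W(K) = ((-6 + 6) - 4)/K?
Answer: 1/5644 ≈ 0.00017718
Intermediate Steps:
W(K) = -4/K (W(K) = (0 - 4)/K = -4/K)
1/(W(-4) + 5643) = 1/(-4/(-4) + 5643) = 1/(-4*(-¼) + 5643) = 1/(1 + 5643) = 1/5644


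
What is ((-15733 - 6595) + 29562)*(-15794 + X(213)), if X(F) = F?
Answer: -112712954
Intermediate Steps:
((-15733 - 6595) + 29562)*(-15794 + X(213)) = ((-15733 - 6595) + 29562)*(-15794 + 213) = (-22328 + 29562)*(-15581) = 7234*(-15581) = -112712954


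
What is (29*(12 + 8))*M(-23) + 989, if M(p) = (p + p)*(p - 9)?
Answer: 854749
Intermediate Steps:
M(p) = 2*p*(-9 + p) (M(p) = (2*p)*(-9 + p) = 2*p*(-9 + p))
(29*(12 + 8))*M(-23) + 989 = (29*(12 + 8))*(2*(-23)*(-9 - 23)) + 989 = (29*20)*(2*(-23)*(-32)) + 989 = 580*1472 + 989 = 853760 + 989 = 854749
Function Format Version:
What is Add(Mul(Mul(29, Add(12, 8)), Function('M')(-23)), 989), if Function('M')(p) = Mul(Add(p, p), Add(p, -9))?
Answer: 854749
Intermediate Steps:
Function('M')(p) = Mul(2, p, Add(-9, p)) (Function('M')(p) = Mul(Mul(2, p), Add(-9, p)) = Mul(2, p, Add(-9, p)))
Add(Mul(Mul(29, Add(12, 8)), Function('M')(-23)), 989) = Add(Mul(Mul(29, Add(12, 8)), Mul(2, -23, Add(-9, -23))), 989) = Add(Mul(Mul(29, 20), Mul(2, -23, -32)), 989) = Add(Mul(580, 1472), 989) = Add(853760, 989) = 854749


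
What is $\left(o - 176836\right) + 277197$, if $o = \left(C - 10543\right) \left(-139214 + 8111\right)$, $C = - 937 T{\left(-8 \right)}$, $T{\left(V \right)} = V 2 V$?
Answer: $17106288698$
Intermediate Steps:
$T{\left(V \right)} = 2 V^{2}$ ($T{\left(V \right)} = 2 V V = 2 V^{2}$)
$C = -119936$ ($C = - 937 \cdot 2 \left(-8\right)^{2} = - 937 \cdot 2 \cdot 64 = \left(-937\right) 128 = -119936$)
$o = 17106188337$ ($o = \left(-119936 - 10543\right) \left(-139214 + 8111\right) = \left(-130479\right) \left(-131103\right) = 17106188337$)
$\left(o - 176836\right) + 277197 = \left(17106188337 - 176836\right) + 277197 = 17106011501 + 277197 = 17106288698$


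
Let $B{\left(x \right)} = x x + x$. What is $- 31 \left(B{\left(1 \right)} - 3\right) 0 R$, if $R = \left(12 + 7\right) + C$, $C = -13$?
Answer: $0$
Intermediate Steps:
$R = 6$ ($R = \left(12 + 7\right) - 13 = 19 - 13 = 6$)
$B{\left(x \right)} = x + x^{2}$ ($B{\left(x \right)} = x^{2} + x = x + x^{2}$)
$- 31 \left(B{\left(1 \right)} - 3\right) 0 R = - 31 \left(1 \left(1 + 1\right) - 3\right) 0 \cdot 6 = - 31 \left(1 \cdot 2 - 3\right) 0 \cdot 6 = - 31 \left(2 - 3\right) 0 \cdot 6 = - 31 \left(\left(-1\right) 0\right) 6 = \left(-31\right) 0 \cdot 6 = 0 \cdot 6 = 0$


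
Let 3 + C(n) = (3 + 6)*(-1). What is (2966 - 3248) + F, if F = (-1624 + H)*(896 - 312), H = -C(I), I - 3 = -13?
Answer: -941690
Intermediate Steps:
I = -10 (I = 3 - 13 = -10)
C(n) = -12 (C(n) = -3 + (3 + 6)*(-1) = -3 + 9*(-1) = -3 - 9 = -12)
H = 12 (H = -1*(-12) = 12)
F = -941408 (F = (-1624 + 12)*(896 - 312) = -1612*584 = -941408)
(2966 - 3248) + F = (2966 - 3248) - 941408 = -282 - 941408 = -941690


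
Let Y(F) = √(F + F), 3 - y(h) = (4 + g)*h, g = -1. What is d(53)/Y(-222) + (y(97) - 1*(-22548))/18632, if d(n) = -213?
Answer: 5565/4658 + 71*I*√111/74 ≈ 1.1947 + 10.109*I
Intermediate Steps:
y(h) = 3 - 3*h (y(h) = 3 - (4 - 1)*h = 3 - 3*h)
Y(F) = √2*√F (Y(F) = √(2*F) = √2*√F)
d(53)/Y(-222) + (y(97) - 1*(-22548))/18632 = -213*(-I*√111/222) + ((3 - 3*97) - 1*(-22548))/18632 = -213*(-I*√111/222) + ((3 - 291) + 22548)*(1/18632) = -213*(-I*√111/222) + (-288 + 22548)*(1/18632) = -(-71)*I*√111/74 + 22260*(1/18632) = 71*I*√111/74 + 5565/4658 = 5565/4658 + 71*I*√111/74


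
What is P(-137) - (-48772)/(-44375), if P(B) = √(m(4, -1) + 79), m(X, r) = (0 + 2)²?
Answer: -48772/44375 + √83 ≈ 8.0114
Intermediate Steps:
m(X, r) = 4 (m(X, r) = 2² = 4)
P(B) = √83 (P(B) = √(4 + 79) = √83)
P(-137) - (-48772)/(-44375) = √83 - (-48772)/(-44375) = √83 - (-48772)*(-1)/44375 = √83 - 1*48772/44375 = √83 - 48772/44375 = -48772/44375 + √83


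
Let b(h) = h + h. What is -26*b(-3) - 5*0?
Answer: 156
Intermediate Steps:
b(h) = 2*h
-26*b(-3) - 5*0 = -52*(-3) - 5*0 = -26*(-6) + 0 = 156 + 0 = 156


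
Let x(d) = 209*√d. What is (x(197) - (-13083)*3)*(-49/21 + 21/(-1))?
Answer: -915810 - 14630*√197/3 ≈ -9.8426e+5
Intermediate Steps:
(x(197) - (-13083)*3)*(-49/21 + 21/(-1)) = (209*√197 - (-13083)*3)*(-49/21 + 21/(-1)) = (209*√197 - 1*(-39249))*(-49*1/21 + 21*(-1)) = (209*√197 + 39249)*(-7/3 - 21) = (39249 + 209*√197)*(-70/3) = -915810 - 14630*√197/3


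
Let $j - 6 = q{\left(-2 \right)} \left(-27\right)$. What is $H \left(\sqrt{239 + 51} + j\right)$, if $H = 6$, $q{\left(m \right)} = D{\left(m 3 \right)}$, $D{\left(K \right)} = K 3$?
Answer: $2952 + 6 \sqrt{290} \approx 3054.2$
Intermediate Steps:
$D{\left(K \right)} = 3 K$
$q{\left(m \right)} = 9 m$ ($q{\left(m \right)} = 3 m 3 = 3 \cdot 3 m = 9 m$)
$j = 492$ ($j = 6 + 9 \left(-2\right) \left(-27\right) = 6 - -486 = 6 + 486 = 492$)
$H \left(\sqrt{239 + 51} + j\right) = 6 \left(\sqrt{239 + 51} + 492\right) = 6 \left(\sqrt{290} + 492\right) = 6 \left(492 + \sqrt{290}\right) = 2952 + 6 \sqrt{290}$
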